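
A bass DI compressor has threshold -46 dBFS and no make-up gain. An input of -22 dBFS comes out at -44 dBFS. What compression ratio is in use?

Input overshoot = -22 − (-46) = 24 dB; output overshoot = -44 − (-46) = 2 dB.
Ratio = 24 / 2 = 12.

12:1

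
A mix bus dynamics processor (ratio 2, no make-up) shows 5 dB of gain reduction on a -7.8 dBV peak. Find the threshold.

Let T be the threshold. Output overshoot = (input overshoot)/R, so -12.8 − T = (-7.8 − T)/2.
2·(-12.8 − T) = -7.8 − T → 1·T = -25.6 − (-7.8) = -17.8.
T = -17.8/1 = -17.8 dBV.

-17.8 dBV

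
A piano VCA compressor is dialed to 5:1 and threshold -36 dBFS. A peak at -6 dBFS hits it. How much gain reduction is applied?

The signal is 30 dB above threshold.
A 5:1 ratio leaves 6 dB of that excess.
So the signal is attenuated by 30 − 6 = 24 dB.

24 dB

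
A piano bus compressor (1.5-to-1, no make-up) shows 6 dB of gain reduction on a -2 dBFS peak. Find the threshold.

Input is 18 dB above T (since output overshoot × R = input overshoot: (-8 − T)·1.5 = -2 − T gives T = -20 dBFS).
Check: -20 + (-2 − (-20))/1.5 = -20 + 12 = -8 dBFS. ✓

-20 dBFS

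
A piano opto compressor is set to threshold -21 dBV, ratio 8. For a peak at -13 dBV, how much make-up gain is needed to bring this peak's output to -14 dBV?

6 dB

The peak compresses to -21 + 8/8 = -20 dBV.
To reach -14 dBV requires -14 − (-20) = 6 dB of make-up.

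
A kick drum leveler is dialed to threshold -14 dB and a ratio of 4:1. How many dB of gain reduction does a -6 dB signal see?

Overshoot = -6 − (-14) = 8 dB.
After 4:1 compression the overshoot becomes 8/4 = 2 dB.
GR = overshoot in − overshoot out = 8 − 2 = 6 dB.

6 dB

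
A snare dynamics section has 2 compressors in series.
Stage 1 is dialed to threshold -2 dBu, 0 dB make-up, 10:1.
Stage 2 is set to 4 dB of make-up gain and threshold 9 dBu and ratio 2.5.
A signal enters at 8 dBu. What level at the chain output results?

3 dBu

Stage 1: overshoot 10 dB → 10/10 = 1 dB → -1 dBu.
Stage 2: below threshold (-1 ≤ 9); passes unchanged; make-up brings it to 3 dBu.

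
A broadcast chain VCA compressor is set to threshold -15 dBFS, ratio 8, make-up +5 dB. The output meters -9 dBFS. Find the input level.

Stripping the +5 dB make-up gives -14 dBFS at the gain stage.
The compressed level sits -14 − (-15) = 1 dB over threshold.
Before 8:1 compression the overshoot was 1 × 8 = 8 dB, so input = -15 + 8 = -7 dBFS.

-7 dBFS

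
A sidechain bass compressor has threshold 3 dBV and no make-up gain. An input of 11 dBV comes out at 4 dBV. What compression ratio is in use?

8:1

Input overshoot = 11 − 3 = 8 dB; output overshoot = 4 − 3 = 1 dB.
Ratio = 8 / 1 = 8.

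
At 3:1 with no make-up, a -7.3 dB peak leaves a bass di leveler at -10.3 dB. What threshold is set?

Gain reduction = -7.3 − (-10.3) = 3 dB; output overshoot = GR / (R − 1) = 3 / 2 = 1.5 dB.
Threshold = output − output overshoot = -10.3 − 1.5 = -11.8 dB.

-11.8 dB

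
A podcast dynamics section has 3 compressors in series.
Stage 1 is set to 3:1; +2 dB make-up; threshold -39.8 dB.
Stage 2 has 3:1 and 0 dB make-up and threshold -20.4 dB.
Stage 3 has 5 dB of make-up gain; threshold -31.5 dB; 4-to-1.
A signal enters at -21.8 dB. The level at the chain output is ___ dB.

-26.8 dB

Stage 1: overshoot 18 dB → 18/3 = 6 dB → -33.8 dB; +2 dB make-up → -31.8 dB.
Stage 2: -31.8 dB is at or below the -20.4 dB threshold — no compression; output -31.8 dB.
Stage 3: below threshold (-31.8 ≤ -31.5); passes unchanged; make-up brings it to -26.8 dB.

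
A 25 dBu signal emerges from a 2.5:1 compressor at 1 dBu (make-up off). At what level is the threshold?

Gain reduction = 25 − 1 = 24 dB; output overshoot = GR / (R − 1) = 24 / 1.5 = 16 dB.
Threshold = output − output overshoot = 1 − 16 = -15 dBu.

-15 dBu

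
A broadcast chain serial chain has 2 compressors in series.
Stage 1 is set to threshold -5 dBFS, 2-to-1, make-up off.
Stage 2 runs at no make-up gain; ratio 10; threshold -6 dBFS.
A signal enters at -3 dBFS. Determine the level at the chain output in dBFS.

Stage 1: 2 dB above -5 dBFS, reduced 2:1 to 1 dB above → -4 dBFS.
Stage 2: 2 dB above -6 dBFS, reduced 10:1 to 0.2 dB above → -5.8 dBFS.

-5.8 dBFS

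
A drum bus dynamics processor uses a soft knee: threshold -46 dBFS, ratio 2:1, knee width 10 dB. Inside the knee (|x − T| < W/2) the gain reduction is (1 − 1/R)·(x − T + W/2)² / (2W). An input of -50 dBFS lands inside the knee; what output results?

x − T + W/2 = -50 − (-46) + 5 = 1.
GR = (1 − 1/2) × 1² / 20 = 0.5 × 1 / 20 = 0.025 dB.
Output = -50 − 0.025 = -50.025 dBFS.

-50.025 dBFS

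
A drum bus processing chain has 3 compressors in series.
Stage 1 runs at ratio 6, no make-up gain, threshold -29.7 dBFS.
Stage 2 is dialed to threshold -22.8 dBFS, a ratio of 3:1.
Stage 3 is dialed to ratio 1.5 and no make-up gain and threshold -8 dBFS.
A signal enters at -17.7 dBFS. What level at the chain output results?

Stage 1: overshoot 12 dB → 12/6 = 2 dB → -27.7 dBFS.
Stage 2: below threshold (-27.7 ≤ -22.8); passes unchanged; output -27.7 dBFS.
Stage 3: below threshold (-27.7 ≤ -8); passes unchanged; output -27.7 dBFS.

-27.7 dBFS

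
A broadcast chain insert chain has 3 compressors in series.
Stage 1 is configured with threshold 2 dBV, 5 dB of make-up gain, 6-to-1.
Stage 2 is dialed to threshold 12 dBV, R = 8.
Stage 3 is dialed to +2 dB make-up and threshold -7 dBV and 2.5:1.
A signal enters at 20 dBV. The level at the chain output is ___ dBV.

1.8 dBV

Stage 1: 20 dBV is 18 dB over 2 dBV; at 6:1 that becomes 3 dB over, giving 5 dBV; +5 dB make-up → 10 dBV.
Stage 2: below threshold (10 ≤ 12); passes unchanged; output 10 dBV.
Stage 3: overshoot 17 dB → 17/2.5 = 6.8 dB → -0.2 dBV; +2 dB make-up → 1.8 dBV.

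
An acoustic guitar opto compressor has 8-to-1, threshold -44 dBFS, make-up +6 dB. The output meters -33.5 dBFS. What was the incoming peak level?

Before make-up, the level was -33.5 − 6 = -39.5 dBFS.
That's 4.5 dB above the -44 dBFS threshold.
Before 8:1 compression the overshoot was 4.5 × 8 = 36 dB, so input = -44 + 36 = -8 dBFS.

-8 dBFS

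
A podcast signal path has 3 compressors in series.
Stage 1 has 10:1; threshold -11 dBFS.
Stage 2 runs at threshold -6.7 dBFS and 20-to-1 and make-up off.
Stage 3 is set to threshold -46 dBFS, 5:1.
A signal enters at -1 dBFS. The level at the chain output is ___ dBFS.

Stage 1: 10 dB above -11 dBFS, reduced 10:1 to 1 dB above → -10 dBFS.
Stage 2: -10 dBFS is at or below the -6.7 dBFS threshold — no compression; output -10 dBFS.
Stage 3: overshoot 36 dB → 36/5 = 7.2 dB → -38.8 dBFS.

-38.8 dBFS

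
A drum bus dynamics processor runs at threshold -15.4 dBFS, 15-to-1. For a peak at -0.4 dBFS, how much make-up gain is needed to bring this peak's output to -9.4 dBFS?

Overshoot 15 dB → 15/15 = 1 dB after compression, so the compressed level is -15.4 + 1 = -14.4 dBFS.
Make-up = target − compressed = -9.4 − (-14.4) = 5 dB.

5 dB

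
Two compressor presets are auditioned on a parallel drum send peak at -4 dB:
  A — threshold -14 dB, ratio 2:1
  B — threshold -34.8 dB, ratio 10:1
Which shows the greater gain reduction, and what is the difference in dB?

B, by 22.72 dB

A: overshoot 10 dB → output overshoot 5 dB → GR 5 dB.
B: overshoot 30.8 dB → output overshoot 3.08 dB → GR 27.72 dB.
B applies 22.72 dB more gain reduction.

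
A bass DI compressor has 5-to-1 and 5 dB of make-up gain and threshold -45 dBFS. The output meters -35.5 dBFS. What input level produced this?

Before make-up, the level was -35.5 − 5 = -40.5 dBFS.
That's 4.5 dB above the -45 dBFS threshold.
Input overshoot = R × output overshoot = 22.5 dB → input = -45 + 22.5 = -22.5 dBFS.

-22.5 dBFS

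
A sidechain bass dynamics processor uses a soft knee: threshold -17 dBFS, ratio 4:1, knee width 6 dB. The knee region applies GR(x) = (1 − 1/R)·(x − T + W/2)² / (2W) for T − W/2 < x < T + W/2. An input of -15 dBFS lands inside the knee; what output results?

-16.5625 dBFS

x − T + W/2 = -15 − (-17) + 3 = 5.
GR = (1 − 1/4) × 5² / 12 = 0.75 × 25 / 12 = 1.5625 dB.
Output = -15 − 1.5625 = -16.5625 dBFS.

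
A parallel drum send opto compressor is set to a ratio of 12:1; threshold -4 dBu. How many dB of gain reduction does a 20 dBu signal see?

Overshoot = 20 − (-4) = 24 dB.
After 12:1 compression the overshoot becomes 24/12 = 2 dB.
GR = overshoot in − overshoot out = 24 − 2 = 22 dB.

22 dB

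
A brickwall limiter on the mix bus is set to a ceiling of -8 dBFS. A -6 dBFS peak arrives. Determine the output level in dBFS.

-8 dBFS

At ∞:1, everything above -8 dBFS is held at the ceiling.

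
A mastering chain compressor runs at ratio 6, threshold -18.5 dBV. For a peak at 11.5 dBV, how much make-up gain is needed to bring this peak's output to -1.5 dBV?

The peak compresses to -18.5 + 30/6 = -13.5 dBV.
To reach -1.5 dBV requires -1.5 − (-13.5) = 12 dB of make-up.

12 dB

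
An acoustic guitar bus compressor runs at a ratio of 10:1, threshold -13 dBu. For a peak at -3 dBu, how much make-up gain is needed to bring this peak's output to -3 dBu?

9 dB

The peak compresses to -13 + 10/10 = -12 dBu.
To reach -3 dBu requires -3 − (-12) = 9 dB of make-up.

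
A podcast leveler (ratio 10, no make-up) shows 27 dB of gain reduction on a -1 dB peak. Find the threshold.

Input is 30 dB above T (since output overshoot × R = input overshoot: (-28 − T)·10 = -1 − T gives T = -31 dB).
Check: -31 + (-1 − (-31))/10 = -31 + 3 = -28 dB. ✓

-31 dB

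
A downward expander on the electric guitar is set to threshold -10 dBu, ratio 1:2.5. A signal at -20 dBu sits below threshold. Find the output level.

-35 dBu

Undershoot = (-10) − (-20) = 10 dB.
At 1:2.5, that expands to 25 dB under threshold.
Output = -10 − 25 = -35 dBu.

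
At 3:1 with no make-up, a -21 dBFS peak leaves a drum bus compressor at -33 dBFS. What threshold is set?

Input is 18 dB above T (since output overshoot × R = input overshoot: (-33 − T)·3 = -21 − T gives T = -39 dBFS).
Check: -39 + (-21 − (-39))/3 = -39 + 6 = -33 dBFS. ✓

-39 dBFS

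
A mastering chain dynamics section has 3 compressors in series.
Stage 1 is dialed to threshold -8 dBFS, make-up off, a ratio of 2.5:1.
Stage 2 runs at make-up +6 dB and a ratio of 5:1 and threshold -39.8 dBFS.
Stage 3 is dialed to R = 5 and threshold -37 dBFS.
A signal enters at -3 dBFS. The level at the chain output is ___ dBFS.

Stage 1: overshoot 5 dB → 5/2.5 = 2 dB → -6 dBFS.
Stage 2: -6 dBFS is 33.8 dB over -39.8 dBFS; at 5:1 that becomes 6.76 dB over, giving -33.04 dBFS; +6 dB make-up → -27.04 dBFS.
Stage 3: overshoot 9.96 dB → 9.96/5 = 1.992 dB → -35.008 dBFS.

-35.008 dBFS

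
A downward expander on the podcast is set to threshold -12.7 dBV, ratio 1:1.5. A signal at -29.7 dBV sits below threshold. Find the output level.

-38.2 dBV

Undershoot = (-12.7) − (-29.7) = 17 dB.
At 1:1.5, that expands to 25.5 dB under threshold.
Output = -12.7 − 25.5 = -38.2 dBV.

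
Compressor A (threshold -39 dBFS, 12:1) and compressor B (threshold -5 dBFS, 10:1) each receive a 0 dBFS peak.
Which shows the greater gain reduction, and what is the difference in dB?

A: overshoot 39 dB → output overshoot 3.25 dB → GR 35.75 dB.
B: overshoot 5 dB → output overshoot 0.5 dB → GR 4.5 dB.
A applies 31.25 dB more gain reduction.

A, by 31.25 dB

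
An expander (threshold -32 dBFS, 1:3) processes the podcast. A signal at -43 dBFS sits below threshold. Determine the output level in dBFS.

-65 dBFS

The input is 11 dB below the -32 dBFS threshold.
A 1:3 expander multiplies undershoot by 3: 11 × 3 = 33 dB below threshold.
Output = -32 − 33 = -65 dBFS.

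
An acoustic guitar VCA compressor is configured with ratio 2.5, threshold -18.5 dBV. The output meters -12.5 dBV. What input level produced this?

The compressed level sits -12.5 − (-18.5) = 6 dB over threshold.
Input overshoot = R × output overshoot = 15 dB → input = -18.5 + 15 = -3.5 dBV.

-3.5 dBV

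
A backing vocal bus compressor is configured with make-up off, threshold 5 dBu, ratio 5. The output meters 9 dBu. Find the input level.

The compressed level sits 9 − 5 = 4 dB over threshold.
Before 5:1 compression the overshoot was 4 × 5 = 20 dB, so input = 5 + 20 = 25 dBu.

25 dBu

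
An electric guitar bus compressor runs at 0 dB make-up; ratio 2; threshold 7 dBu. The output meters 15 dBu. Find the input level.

Post-compression overshoot = 15 − 7 = 8 dB.
Undo the ratio: input overshoot = 8 × 2 = 16 dB, giving input = 23 dBu.

23 dBu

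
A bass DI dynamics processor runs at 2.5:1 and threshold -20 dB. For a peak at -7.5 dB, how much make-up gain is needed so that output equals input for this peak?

7.5 dB

Without make-up, output = threshold + overshoot/2.5 = -20 + 5 = -15 dB.
Gap to target: 7.5 dB.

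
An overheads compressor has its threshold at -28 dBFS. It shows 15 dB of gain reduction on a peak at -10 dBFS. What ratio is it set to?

Input overshoot = -10 − (-28) = 18 dB.
Output overshoot = 18 − 15 = 3 dB.
Ratio = input overshoot / output overshoot = 18 / 3 = 6.

6:1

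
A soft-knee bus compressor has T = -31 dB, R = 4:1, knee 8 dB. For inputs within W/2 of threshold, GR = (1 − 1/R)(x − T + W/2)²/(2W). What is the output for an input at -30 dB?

-31.171875 dB

x − T + W/2 = -30 − (-31) + 4 = 5.
GR = (1 − 1/4) × 5² / 16 = 0.75 × 25 / 16 = 1.171875 dB.
Output = -30 − 1.171875 = -31.171875 dB.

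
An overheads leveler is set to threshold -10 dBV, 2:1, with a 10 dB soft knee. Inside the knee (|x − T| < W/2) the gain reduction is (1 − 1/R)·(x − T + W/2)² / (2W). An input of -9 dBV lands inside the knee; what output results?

-9.9 dBV

x − T + W/2 = -9 − (-10) + 5 = 6.
GR = (1 − 1/2) × 6² / 20 = 0.5 × 36 / 20 = 0.9 dB.
Output = -9 − 0.9 = -9.9 dBV.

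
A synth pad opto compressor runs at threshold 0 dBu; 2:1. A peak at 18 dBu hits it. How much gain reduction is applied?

9 dB

Overshoot = 18 − 0 = 18 dB.
After 2:1 compression the overshoot becomes 18/2 = 9 dB.
So the signal is attenuated by 18 − 9 = 9 dB.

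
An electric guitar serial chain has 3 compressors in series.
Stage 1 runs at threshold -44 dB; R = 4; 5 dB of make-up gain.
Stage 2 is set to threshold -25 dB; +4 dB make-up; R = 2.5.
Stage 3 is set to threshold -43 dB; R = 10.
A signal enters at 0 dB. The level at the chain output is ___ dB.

Stage 1: 0 dB is 44 dB over -44 dB; at 4:1 that becomes 11 dB over, giving -33 dB; +5 dB make-up → -28 dB.
Stage 2: below threshold (-28 ≤ -25); passes unchanged; make-up brings it to -24 dB.
Stage 3: 19 dB above -43 dB, reduced 10:1 to 1.9 dB above → -41.1 dB.

-41.1 dB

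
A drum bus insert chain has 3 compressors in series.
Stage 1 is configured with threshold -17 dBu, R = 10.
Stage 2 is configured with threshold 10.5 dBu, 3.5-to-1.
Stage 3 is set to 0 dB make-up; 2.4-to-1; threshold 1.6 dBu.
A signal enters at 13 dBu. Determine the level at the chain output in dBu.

-14 dBu

Stage 1: 13 dBu is 30 dB over -17 dBu; at 10:1 that becomes 3 dB over, giving -14 dBu.
Stage 2: -14 dBu is at or below the 10.5 dBu threshold — no compression; output -14 dBu.
Stage 3: -14 dBu is at or below the 1.6 dBu threshold — no compression; output -14 dBu.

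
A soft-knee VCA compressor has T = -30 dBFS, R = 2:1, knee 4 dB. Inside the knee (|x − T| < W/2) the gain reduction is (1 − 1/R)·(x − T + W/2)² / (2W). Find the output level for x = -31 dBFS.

x − T + W/2 = -31 − (-30) + 2 = 1.
GR = (1 − 1/2) × 1² / 8 = 0.5 × 1 / 8 = 0.0625 dB.
Output = -31 − 0.0625 = -31.0625 dBFS.

-31.0625 dBFS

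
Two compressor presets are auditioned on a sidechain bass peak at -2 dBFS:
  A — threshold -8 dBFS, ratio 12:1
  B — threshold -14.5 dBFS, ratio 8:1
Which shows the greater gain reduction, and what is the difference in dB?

A: overshoot 6 dB → output overshoot 0.5 dB → GR 5.5 dB.
B: overshoot 12.5 dB → output overshoot 1.5625 dB → GR 10.9375 dB.
Difference: 5.4375 dB in favour of B.

B, by 5.4375 dB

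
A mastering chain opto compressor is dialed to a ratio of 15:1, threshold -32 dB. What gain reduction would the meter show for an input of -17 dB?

14 dB

The signal is 15 dB above threshold.
At 15:1, output sits 15/15 = 1 dB above threshold.
GR = overshoot in − overshoot out = 15 − 1 = 14 dB.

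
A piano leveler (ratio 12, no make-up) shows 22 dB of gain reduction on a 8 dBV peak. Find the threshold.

-16 dBV

Let T be the threshold. Output overshoot = (input overshoot)/R, so -14 − T = (8 − T)/12.
12·(-14 − T) = 8 − T → 11·T = -168 − 8 = -176.
T = -176/11 = -16 dBV.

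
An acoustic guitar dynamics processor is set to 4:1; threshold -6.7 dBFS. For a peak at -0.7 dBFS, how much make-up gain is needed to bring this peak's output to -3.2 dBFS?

Overshoot 6 dB → 6/4 = 1.5 dB after compression, so the compressed level is -6.7 + 1.5 = -5.2 dBFS.
Make-up = target − compressed = -3.2 − (-5.2) = 2 dB.

2 dB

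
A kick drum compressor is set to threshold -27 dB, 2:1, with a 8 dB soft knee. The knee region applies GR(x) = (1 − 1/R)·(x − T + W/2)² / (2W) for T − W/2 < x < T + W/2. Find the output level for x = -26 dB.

x − T + W/2 = -26 − (-27) + 4 = 5.
GR = (1 − 1/2) × 5² / 16 = 0.5 × 25 / 16 = 0.78125 dB.
Output = -26 − 0.78125 = -26.78125 dB.

-26.78125 dB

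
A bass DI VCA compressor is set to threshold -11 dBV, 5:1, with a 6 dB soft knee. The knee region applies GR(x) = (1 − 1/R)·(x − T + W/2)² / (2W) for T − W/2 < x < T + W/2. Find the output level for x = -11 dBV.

-11.6 dBV

x − T + W/2 = -11 − (-11) + 3 = 3.
GR = (1 − 1/5) × 3² / 12 = 0.8 × 9 / 12 = 0.6 dB.
Output = -11 − 0.6 = -11.6 dBV.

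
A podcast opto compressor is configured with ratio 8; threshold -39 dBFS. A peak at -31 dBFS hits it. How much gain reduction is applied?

7 dB

The signal is 8 dB above threshold.
After 8:1 compression the overshoot becomes 8/8 = 1 dB.
GR = overshoot in − overshoot out = 8 − 1 = 7 dB.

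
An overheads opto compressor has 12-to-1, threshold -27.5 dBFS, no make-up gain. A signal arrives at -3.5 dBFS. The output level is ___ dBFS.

-25.5 dBFS

-3.5 dBFS sits 24 dB over threshold.
12:1 compression reduces that to 24/12 = 2 dB over.
That puts the output at -25.5 dBFS.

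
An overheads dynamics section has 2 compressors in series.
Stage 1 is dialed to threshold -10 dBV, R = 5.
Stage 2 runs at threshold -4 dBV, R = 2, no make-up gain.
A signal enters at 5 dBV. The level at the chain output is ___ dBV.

-7 dBV

Stage 1: 15 dB above -10 dBV, reduced 5:1 to 3 dB above → -7 dBV.
Stage 2: below threshold (-7 ≤ -4); passes unchanged; output -7 dBV.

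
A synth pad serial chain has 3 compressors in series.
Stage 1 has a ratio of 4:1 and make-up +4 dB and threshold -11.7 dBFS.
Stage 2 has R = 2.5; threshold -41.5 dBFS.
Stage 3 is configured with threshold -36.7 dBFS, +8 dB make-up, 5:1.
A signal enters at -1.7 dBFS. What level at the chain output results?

-26.756 dBFS

Stage 1: 10 dB above -11.7 dBFS, reduced 4:1 to 2.5 dB above → -9.2 dBFS; +4 dB make-up → -5.2 dBFS.
Stage 2: -5.2 dBFS is 36.3 dB over -41.5 dBFS; at 2.5:1 that becomes 14.52 dB over, giving -26.98 dBFS.
Stage 3: 9.72 dB above -36.7 dBFS, reduced 5:1 to 1.944 dB above → -34.756 dBFS; +8 dB make-up → -26.756 dBFS.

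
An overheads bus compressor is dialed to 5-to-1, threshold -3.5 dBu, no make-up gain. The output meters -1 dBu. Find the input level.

The compressed level sits -1 − (-3.5) = 2.5 dB over threshold.
Input overshoot = R × output overshoot = 12.5 dB → input = -3.5 + 12.5 = 9 dBu.

9 dBu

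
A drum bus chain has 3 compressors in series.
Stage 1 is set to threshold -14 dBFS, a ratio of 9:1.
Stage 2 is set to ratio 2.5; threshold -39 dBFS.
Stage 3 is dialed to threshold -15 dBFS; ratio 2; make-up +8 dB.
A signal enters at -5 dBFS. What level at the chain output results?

-20.6 dBFS

Stage 1: 9 dB above -14 dBFS, reduced 9:1 to 1 dB above → -13 dBFS.
Stage 2: overshoot 26 dB → 26/2.5 = 10.4 dB → -28.6 dBFS.
Stage 3: below threshold (-28.6 ≤ -15); passes unchanged; make-up brings it to -20.6 dBFS.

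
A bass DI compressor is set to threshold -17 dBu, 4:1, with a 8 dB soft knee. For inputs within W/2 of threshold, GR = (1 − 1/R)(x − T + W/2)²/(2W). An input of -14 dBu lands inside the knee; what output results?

x − T + W/2 = -14 − (-17) + 4 = 7.
GR = (1 − 1/4) × 7² / 16 = 0.75 × 49 / 16 = 2.296875 dB.
Output = -14 − 2.296875 = -16.296875 dBu.

-16.296875 dBu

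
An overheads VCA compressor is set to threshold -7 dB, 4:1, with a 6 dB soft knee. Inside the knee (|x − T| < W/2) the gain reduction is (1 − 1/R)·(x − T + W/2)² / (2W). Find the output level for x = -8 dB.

x − T + W/2 = -8 − (-7) + 3 = 2.
GR = (1 − 1/4) × 2² / 12 = 0.75 × 4 / 12 = 0.25 dB.
Output = -8 − 0.25 = -8.25 dB.

-8.25 dB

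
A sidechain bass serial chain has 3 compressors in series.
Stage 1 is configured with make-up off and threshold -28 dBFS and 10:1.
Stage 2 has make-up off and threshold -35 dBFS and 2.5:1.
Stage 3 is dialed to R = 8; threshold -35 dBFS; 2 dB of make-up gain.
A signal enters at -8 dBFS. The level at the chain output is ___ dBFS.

-32.55 dBFS

Stage 1: -8 dBFS is 20 dB over -28 dBFS; at 10:1 that becomes 2 dB over, giving -26 dBFS.
Stage 2: overshoot 9 dB → 9/2.5 = 3.6 dB → -31.4 dBFS.
Stage 3: overshoot 3.6 dB → 3.6/8 = 0.45 dB → -34.55 dBFS; +2 dB make-up → -32.55 dBFS.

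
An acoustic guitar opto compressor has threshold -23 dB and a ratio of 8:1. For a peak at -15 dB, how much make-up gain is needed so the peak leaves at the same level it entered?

7 dB

The peak compresses to -23 + 8/8 = -22 dB.
To reach -15 dB requires -15 − (-22) = 7 dB of make-up.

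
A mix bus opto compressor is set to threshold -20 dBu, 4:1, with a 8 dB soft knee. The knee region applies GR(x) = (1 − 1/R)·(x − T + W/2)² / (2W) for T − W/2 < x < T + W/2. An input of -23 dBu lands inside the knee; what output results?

x − T + W/2 = -23 − (-20) + 4 = 1.
GR = (1 − 1/4) × 1² / 16 = 0.75 × 1 / 16 = 0.046875 dB.
Output = -23 − 0.046875 = -23.046875 dBu.

-23.046875 dBu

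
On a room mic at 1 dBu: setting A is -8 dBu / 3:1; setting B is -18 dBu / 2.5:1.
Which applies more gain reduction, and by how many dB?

A: GR = 9 − 9/3 = 6 dB.
B: GR = 19 − 19/2.5 = 11.4 dB.
B applies 5.4 dB more gain reduction.

B, by 5.4 dB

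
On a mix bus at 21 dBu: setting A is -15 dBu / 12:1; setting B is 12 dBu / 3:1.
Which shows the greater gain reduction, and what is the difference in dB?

A: overshoot 36 dB → output overshoot 3 dB → GR 33 dB.
B: overshoot 9 dB → output overshoot 3 dB → GR 6 dB.
A applies 27 dB more gain reduction.

A, by 27 dB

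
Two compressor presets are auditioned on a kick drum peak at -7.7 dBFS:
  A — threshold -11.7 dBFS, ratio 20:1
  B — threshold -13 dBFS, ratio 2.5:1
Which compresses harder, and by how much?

A, by 0.62 dB

A: 4 dB over, compressed to 0.2 dB over, so 3.8 dB of GR.
B: 5.3 dB over, compressed to 2.12 dB over, so 3.18 dB of GR.
A reduces 0.62 dB more.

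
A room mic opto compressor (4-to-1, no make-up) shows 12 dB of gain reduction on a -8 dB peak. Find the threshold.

-24 dB

Input is 16 dB above T (since output overshoot × R = input overshoot: (-20 − T)·4 = -8 − T gives T = -24 dB).
Check: -24 + (-8 − (-24))/4 = -24 + 4 = -20 dB. ✓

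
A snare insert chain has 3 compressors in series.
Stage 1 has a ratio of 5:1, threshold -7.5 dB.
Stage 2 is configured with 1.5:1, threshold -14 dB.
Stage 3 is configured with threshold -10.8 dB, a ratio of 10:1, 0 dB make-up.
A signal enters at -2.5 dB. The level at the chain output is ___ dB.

-10.62 dB

Stage 1: 5 dB above -7.5 dB, reduced 5:1 to 1 dB above → -6.5 dB.
Stage 2: overshoot 7.5 dB → 7.5/1.5 = 5 dB → -9 dB.
Stage 3: overshoot 1.8 dB → 1.8/10 = 0.18 dB → -10.62 dB.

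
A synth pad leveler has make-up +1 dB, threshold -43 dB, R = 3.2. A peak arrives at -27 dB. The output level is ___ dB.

-37 dB

Overshoot: -27 − (-43) = 16 dB.
3.2:1 compression reduces that to 16/3.2 = 5 dB over.
Output = -43 + 5 = -38 dB; make-up adds 1 dB, giving -37 dB.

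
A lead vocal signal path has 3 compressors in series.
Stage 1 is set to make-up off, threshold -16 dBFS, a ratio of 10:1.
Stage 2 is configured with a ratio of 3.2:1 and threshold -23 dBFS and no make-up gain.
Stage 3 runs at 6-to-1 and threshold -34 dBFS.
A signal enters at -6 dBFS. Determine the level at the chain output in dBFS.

Stage 1: 10 dB above -16 dBFS, reduced 10:1 to 1 dB above → -15 dBFS.
Stage 2: -15 dBFS is 8 dB over -23 dBFS; at 3.2:1 that becomes 2.5 dB over, giving -20.5 dBFS.
Stage 3: -20.5 dBFS is 13.5 dB over -34 dBFS; at 6:1 that becomes 2.25 dB over, giving -31.75 dBFS.

-31.75 dBFS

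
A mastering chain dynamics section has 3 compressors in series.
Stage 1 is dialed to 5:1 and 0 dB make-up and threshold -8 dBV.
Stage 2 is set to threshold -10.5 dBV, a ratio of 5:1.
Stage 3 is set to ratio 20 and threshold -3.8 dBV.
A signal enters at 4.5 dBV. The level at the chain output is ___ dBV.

Stage 1: 12.5 dB above -8 dBV, reduced 5:1 to 2.5 dB above → -5.5 dBV.
Stage 2: overshoot 5 dB → 5/5 = 1 dB → -9.5 dBV.
Stage 3: -9.5 dBV is at or below the -3.8 dBV threshold — no compression; output -9.5 dBV.

-9.5 dBV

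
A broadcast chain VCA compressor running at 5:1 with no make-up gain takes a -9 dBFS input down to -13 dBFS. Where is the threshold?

-14 dBFS

Gain reduction = -9 − (-13) = 4 dB; output overshoot = GR / (R − 1) = 4 / 4 = 1 dB.
Threshold = output − output overshoot = -13 − 1 = -14 dBFS.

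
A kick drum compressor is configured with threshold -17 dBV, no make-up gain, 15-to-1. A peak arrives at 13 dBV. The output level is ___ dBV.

13 dBV sits 30 dB over threshold.
The 30 dB excess becomes 2 dB after 15:1 reduction.
Output = -17 + 2 = -15 dBV.

-15 dBV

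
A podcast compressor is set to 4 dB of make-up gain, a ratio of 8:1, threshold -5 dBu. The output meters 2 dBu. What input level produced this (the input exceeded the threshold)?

Before make-up, the level was 2 − 4 = -2 dBu.
The compressed level sits -2 − (-5) = 3 dB over threshold.
Input overshoot = R × output overshoot = 24 dB → input = -5 + 24 = 19 dBu.

19 dBu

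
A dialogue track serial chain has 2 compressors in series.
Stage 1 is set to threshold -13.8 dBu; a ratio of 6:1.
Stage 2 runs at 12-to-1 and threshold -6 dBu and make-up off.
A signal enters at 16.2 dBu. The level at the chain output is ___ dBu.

Stage 1: 16.2 dBu is 30 dB over -13.8 dBu; at 6:1 that becomes 5 dB over, giving -8.8 dBu.
Stage 2: -8.8 dBu is at or below the -6 dBu threshold — no compression; output -8.8 dBu.

-8.8 dBu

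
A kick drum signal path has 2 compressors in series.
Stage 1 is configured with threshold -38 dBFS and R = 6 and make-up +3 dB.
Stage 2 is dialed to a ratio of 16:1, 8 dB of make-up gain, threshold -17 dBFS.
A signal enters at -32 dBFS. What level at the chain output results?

-26 dBFS

Stage 1: overshoot 6 dB → 6/6 = 1 dB → -37 dBFS; +3 dB make-up → -34 dBFS.
Stage 2: -34 dBFS ≤ -17 dBFS, so stage 2 doesn't engage; make-up brings it to -26 dBFS.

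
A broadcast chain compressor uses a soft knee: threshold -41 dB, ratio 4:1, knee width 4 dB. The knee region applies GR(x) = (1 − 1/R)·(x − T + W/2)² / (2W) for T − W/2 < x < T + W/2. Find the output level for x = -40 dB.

-40.84375 dB

x − T + W/2 = -40 − (-41) + 2 = 3.
GR = (1 − 1/4) × 3² / 8 = 0.75 × 9 / 8 = 0.84375 dB.
Output = -40 − 0.84375 = -40.84375 dB.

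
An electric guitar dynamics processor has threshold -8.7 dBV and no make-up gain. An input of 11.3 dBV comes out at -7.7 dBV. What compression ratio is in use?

Input overshoot = 11.3 − (-8.7) = 20 dB; output overshoot = -7.7 − (-8.7) = 1 dB.
Ratio = 20 / 1 = 20.

20:1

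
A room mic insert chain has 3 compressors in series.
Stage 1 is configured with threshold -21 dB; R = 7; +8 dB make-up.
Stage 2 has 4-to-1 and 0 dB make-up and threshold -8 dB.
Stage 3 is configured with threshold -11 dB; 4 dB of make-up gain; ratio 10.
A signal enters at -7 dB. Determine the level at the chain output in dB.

Stage 1: overshoot 14 dB → 14/7 = 2 dB → -19 dB; +8 dB make-up → -11 dB.
Stage 2: -11 dB ≤ -8 dB, so stage 2 doesn't engage; output -11 dB.
Stage 3: -11 dB is at or below the -11 dB threshold — no compression; make-up brings it to -7 dB.

-7 dB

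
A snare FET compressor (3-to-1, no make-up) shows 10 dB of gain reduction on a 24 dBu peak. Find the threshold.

Let T be the threshold. Output overshoot = (input overshoot)/R, so 14 − T = (24 − T)/3.
3·(14 − T) = 24 − T → 2·T = 42 − 24 = 18.
T = 18/2 = 9 dBu.

9 dBu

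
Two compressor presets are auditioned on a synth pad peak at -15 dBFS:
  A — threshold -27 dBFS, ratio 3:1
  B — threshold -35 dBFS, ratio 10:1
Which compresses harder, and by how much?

A: GR = 12 − 12/3 = 8 dB.
B: GR = 20 − 20/10 = 18 dB.
B applies 10 dB more gain reduction.

B, by 10 dB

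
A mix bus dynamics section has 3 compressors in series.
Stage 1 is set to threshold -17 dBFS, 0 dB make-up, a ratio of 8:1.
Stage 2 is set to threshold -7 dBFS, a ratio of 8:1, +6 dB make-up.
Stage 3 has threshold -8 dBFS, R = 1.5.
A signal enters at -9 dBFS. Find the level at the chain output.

Stage 1: 8 dB above -17 dBFS, reduced 8:1 to 1 dB above → -16 dBFS.
Stage 2: -16 dBFS ≤ -7 dBFS, so stage 2 doesn't engage; make-up brings it to -10 dBFS.
Stage 3: below threshold (-10 ≤ -8); passes unchanged; output -10 dBFS.

-10 dBFS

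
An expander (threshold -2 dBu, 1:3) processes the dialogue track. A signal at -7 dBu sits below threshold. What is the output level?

-17 dBu

The input is 5 dB below the -2 dBu threshold.
A 1:3 expander multiplies undershoot by 3: 5 × 3 = 15 dB below threshold.
Output = -2 − 15 = -17 dBu.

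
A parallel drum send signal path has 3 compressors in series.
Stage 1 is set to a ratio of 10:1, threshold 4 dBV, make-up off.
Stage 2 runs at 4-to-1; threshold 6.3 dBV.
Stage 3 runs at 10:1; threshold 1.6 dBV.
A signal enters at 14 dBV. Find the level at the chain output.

Stage 1: overshoot 10 dB → 10/10 = 1 dB → 5 dBV.
Stage 2: below threshold (5 ≤ 6.3); passes unchanged; output 5 dBV.
Stage 3: 5 dBV is 3.4 dB over 1.6 dBV; at 10:1 that becomes 0.34 dB over, giving 1.94 dBV.

1.94 dBV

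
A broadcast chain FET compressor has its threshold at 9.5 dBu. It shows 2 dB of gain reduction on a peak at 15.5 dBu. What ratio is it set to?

Input overshoot = 15.5 − 9.5 = 6 dB.
Output overshoot = 6 − 2 = 4 dB.
Ratio = input overshoot / output overshoot = 6 / 4 = 1.5.

1.5:1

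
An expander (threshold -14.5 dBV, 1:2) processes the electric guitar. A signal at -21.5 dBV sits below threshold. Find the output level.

Undershoot = (-14.5) − (-21.5) = 7 dB.
At 1:2, that expands to 14 dB under threshold.
Output = -14.5 − 14 = -28.5 dBV.

-28.5 dBV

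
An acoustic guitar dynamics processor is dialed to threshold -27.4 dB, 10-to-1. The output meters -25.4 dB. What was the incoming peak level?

The compressed level sits -25.4 − (-27.4) = 2 dB over threshold.
Before 10:1 compression the overshoot was 2 × 10 = 20 dB, so input = -27.4 + 20 = -7.4 dB.

-7.4 dB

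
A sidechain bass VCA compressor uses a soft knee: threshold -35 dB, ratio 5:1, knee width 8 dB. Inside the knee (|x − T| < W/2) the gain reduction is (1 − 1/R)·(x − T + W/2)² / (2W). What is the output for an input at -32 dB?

-34.45 dB

x − T + W/2 = -32 − (-35) + 4 = 7.
GR = (1 − 1/5) × 7² / 16 = 0.8 × 49 / 16 = 2.45 dB.
Output = -32 − 2.45 = -34.45 dB.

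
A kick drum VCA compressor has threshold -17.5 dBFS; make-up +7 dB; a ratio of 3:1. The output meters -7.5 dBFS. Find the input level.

Before make-up, the level was -7.5 − 7 = -14.5 dBFS.
That's 3 dB above the -17.5 dBFS threshold.
Input overshoot = R × output overshoot = 9 dB → input = -17.5 + 9 = -8.5 dBFS.

-8.5 dBFS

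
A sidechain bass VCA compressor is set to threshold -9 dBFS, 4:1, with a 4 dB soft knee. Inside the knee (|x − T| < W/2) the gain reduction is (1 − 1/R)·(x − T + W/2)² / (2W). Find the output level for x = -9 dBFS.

x − T + W/2 = -9 − (-9) + 2 = 2.
GR = (1 − 1/4) × 2² / 8 = 0.75 × 4 / 8 = 0.375 dB.
Output = -9 − 0.375 = -9.375 dBFS.

-9.375 dBFS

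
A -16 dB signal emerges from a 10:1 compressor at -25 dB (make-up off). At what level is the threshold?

-26 dB

Let T be the threshold. Output overshoot = (input overshoot)/R, so -25 − T = (-16 − T)/10.
10·(-25 − T) = -16 − T → 9·T = -250 − (-16) = -234.
T = -234/9 = -26 dB.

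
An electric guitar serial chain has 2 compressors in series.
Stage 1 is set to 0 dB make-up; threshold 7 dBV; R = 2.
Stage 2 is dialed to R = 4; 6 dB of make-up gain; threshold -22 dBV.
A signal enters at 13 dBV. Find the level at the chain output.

-8 dBV

Stage 1: 6 dB above 7 dBV, reduced 2:1 to 3 dB above → 10 dBV.
Stage 2: 32 dB above -22 dBV, reduced 4:1 to 8 dB above → -14 dBV; +6 dB make-up → -8 dBV.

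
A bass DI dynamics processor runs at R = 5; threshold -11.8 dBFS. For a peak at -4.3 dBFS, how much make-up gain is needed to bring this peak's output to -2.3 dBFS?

8 dB

Without make-up, output = threshold + overshoot/5 = -11.8 + 1.5 = -10.3 dBFS.
Gap to target: 8 dB.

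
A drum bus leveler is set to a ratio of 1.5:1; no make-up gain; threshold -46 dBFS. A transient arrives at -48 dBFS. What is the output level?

-48 dBFS

-48 dBFS is 2 dB below the -46 dBFS threshold, so no gain reduction is applied.
Output = input = -48 dBFS.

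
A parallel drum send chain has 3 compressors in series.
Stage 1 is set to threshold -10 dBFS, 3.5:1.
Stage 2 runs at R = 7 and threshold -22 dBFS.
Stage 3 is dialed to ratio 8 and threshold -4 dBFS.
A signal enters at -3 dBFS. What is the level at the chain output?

Stage 1: -3 dBFS is 7 dB over -10 dBFS; at 3.5:1 that becomes 2 dB over, giving -8 dBFS.
Stage 2: 14 dB above -22 dBFS, reduced 7:1 to 2 dB above → -20 dBFS.
Stage 3: below threshold (-20 ≤ -4); passes unchanged; output -20 dBFS.

-20 dBFS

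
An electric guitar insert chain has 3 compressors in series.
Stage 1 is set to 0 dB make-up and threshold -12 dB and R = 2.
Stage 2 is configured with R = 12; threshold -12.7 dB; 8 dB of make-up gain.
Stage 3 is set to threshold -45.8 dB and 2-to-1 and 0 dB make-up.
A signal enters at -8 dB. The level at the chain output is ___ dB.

Stage 1: overshoot 4 dB → 4/2 = 2 dB → -10 dB.
Stage 2: 2.7 dB above -12.7 dB, reduced 12:1 to 0.225 dB above → -12.475 dB; +8 dB make-up → -4.475 dB.
Stage 3: -4.475 dB is 41.325 dB over -45.8 dB; at 2:1 that becomes 20.6625 dB over, giving -25.1375 dB.

-25.1375 dB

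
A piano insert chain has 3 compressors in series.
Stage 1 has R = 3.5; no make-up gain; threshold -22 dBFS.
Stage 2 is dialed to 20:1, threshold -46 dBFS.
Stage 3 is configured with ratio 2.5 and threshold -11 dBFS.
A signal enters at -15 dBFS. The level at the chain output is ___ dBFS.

-44.7 dBFS

Stage 1: overshoot 7 dB → 7/3.5 = 2 dB → -20 dBFS.
Stage 2: overshoot 26 dB → 26/20 = 1.3 dB → -44.7 dBFS.
Stage 3: below threshold (-44.7 ≤ -11); passes unchanged; output -44.7 dBFS.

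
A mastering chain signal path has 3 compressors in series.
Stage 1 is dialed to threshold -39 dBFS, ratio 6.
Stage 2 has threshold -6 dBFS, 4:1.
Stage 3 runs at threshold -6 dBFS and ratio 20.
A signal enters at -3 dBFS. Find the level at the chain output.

-33 dBFS

Stage 1: -3 dBFS is 36 dB over -39 dBFS; at 6:1 that becomes 6 dB over, giving -33 dBFS.
Stage 2: below threshold (-33 ≤ -6); passes unchanged; output -33 dBFS.
Stage 3: below threshold (-33 ≤ -6); passes unchanged; output -33 dBFS.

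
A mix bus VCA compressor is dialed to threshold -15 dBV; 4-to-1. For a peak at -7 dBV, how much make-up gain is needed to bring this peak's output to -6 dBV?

7 dB

The peak compresses to -15 + 8/4 = -13 dBV.
To reach -6 dBV requires -6 − (-13) = 7 dB of make-up.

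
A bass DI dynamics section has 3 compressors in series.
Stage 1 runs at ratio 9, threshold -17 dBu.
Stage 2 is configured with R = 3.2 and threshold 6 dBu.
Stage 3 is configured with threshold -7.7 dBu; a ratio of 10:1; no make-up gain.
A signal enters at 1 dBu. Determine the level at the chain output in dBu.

Stage 1: overshoot 18 dB → 18/9 = 2 dB → -15 dBu.
Stage 2: -15 dBu is at or below the 6 dBu threshold — no compression; output -15 dBu.
Stage 3: -15 dBu is at or below the -7.7 dBu threshold — no compression; output -15 dBu.

-15 dBu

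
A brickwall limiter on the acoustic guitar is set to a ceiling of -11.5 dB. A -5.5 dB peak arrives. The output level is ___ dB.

The limiter clamps the peak to its -11.5 dB ceiling.

-11.5 dB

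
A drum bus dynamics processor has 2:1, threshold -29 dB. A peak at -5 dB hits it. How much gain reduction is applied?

12 dB

-5 dB exceeds the threshold by 24 dB.
At 2:1, output sits 24/2 = 12 dB above threshold.
So the signal is attenuated by 24 − 12 = 12 dB.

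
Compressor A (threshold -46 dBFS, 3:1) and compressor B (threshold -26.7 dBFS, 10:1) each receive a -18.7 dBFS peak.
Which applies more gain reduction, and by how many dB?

A: 27.3 dB over, compressed to 9.1 dB over, so 18.2 dB of GR.
B: 8 dB over, compressed to 0.8 dB over, so 7.2 dB of GR.
A reduces 11 dB more.

A, by 11 dB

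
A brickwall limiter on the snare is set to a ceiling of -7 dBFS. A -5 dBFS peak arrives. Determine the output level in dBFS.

The limiter clamps the peak to its -7 dBFS ceiling.

-7 dBFS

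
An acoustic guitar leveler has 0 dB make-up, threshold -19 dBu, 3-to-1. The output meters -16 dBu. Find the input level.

-10 dBu

That's 3 dB above the -19 dBu threshold.
Before 3:1 compression the overshoot was 3 × 3 = 9 dB, so input = -19 + 9 = -10 dBu.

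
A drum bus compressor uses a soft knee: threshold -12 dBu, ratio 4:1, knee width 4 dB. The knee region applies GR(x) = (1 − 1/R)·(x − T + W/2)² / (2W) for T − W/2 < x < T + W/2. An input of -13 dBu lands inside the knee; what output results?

x − T + W/2 = -13 − (-12) + 2 = 1.
GR = (1 − 1/4) × 1² / 8 = 0.75 × 1 / 8 = 0.09375 dB.
Output = -13 − 0.09375 = -13.09375 dBu.

-13.09375 dBu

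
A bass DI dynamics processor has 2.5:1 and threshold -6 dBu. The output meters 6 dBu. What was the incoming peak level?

24 dBu

The compressed level sits 6 − (-6) = 12 dB over threshold.
Input overshoot = R × output overshoot = 30 dB → input = -6 + 30 = 24 dBu.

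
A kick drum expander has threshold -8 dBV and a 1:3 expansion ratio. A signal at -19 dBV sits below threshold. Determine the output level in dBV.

-41 dBV

Undershoot = (-8) − (-19) = 11 dB.
At 1:3, that expands to 33 dB under threshold.
Output = -8 − 33 = -41 dBV.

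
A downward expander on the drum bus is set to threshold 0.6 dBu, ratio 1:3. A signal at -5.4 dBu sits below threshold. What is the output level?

Below threshold, a 1:3 expander applies gain = (3−1)×(T − x) of attenuation.
(3−1) × 6 = 12 dB, so output = -5.4 − 12 = -17.4 dBu.

-17.4 dBu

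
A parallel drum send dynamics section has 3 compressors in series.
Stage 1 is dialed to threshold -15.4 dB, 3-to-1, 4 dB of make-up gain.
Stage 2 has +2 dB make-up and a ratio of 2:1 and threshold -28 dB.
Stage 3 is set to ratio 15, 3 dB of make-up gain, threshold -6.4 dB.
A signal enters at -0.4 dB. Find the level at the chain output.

-12.2 dB

Stage 1: overshoot 15 dB → 15/3 = 5 dB → -10.4 dB; +4 dB make-up → -6.4 dB.
Stage 2: overshoot 21.6 dB → 21.6/2 = 10.8 dB → -17.2 dB; +2 dB make-up → -15.2 dB.
Stage 3: below threshold (-15.2 ≤ -6.4); passes unchanged; make-up brings it to -12.2 dB.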